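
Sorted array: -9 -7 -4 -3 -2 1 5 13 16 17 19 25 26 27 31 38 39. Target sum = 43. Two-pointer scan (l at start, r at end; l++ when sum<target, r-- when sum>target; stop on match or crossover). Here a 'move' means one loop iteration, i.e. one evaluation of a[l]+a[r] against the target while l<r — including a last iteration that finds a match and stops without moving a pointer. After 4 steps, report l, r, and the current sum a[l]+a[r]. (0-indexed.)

l=0 r=16: -9+39=30 <43, l++
l=1 r=16: -7+39=32 <43, l++
l=2 r=16: -4+39=35 <43, l++
l=3 r=16: -3+39=36 <43, l++

l=4, r=16, sum=37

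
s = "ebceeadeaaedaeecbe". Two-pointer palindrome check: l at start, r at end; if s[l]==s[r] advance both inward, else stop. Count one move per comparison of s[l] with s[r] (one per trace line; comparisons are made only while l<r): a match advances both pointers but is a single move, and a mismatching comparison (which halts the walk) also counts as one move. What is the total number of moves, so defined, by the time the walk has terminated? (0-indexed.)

9 moves

[0,17] 'e'=='e' → l++,r--
[1,16] 'b'=='b' → l++,r--
[2,15] 'c'=='c' → l++,r--
[3,14] 'e'=='e' → l++,r--
[4,13] 'e'=='e' → l++,r--
[5,12] 'a'=='a' → l++,r--
[6,11] 'd'=='d' → l++,r--
[7,10] 'e'=='e' → l++,r--
[8,9] 'a'=='a' → l++,r--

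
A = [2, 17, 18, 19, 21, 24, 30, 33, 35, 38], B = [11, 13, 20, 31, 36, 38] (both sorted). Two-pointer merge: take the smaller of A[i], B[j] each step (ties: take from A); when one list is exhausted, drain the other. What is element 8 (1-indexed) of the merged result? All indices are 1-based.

merged[8] = 21

[i=1,j=1] A[i]=2<=B[j]=11 take 2 → i++
[i=2,j=1] A[i]=17>B[j]=11 take 11 → j++
[i=2,j=2] A[i]=17>B[j]=13 take 13 → j++
[i=2,j=3] A[i]=17<=B[j]=20 take 17 → i++
[i=3,j=3] A[i]=18<=B[j]=20 take 18 → i++
[i=4,j=3] A[i]=19<=B[j]=20 take 19 → i++
[i=5,j=3] A[i]=21>B[j]=20 take 20 → j++
[i=5,j=4] A[i]=21<=B[j]=31 take 21 → i++
[i=6,j=4] A[i]=24<=B[j]=31 take 24 → i++
[i=7,j=4] A[i]=30<=B[j]=31 take 30 → i++
[i=8,j=4] A[i]=33>B[j]=31 take 31 → j++
[i=8,j=5] A[i]=33<=B[j]=36 take 33 → i++
[i=9,j=5] A[i]=35<=B[j]=36 take 35 → i++
[i=10,j=5] A[i]=38>B[j]=36 take 36 → j++
[i=10,j=6] A[i]=38<=B[j]=38 take 38 → i++
[i=11,j=6] A done, take B[j]=38 → j++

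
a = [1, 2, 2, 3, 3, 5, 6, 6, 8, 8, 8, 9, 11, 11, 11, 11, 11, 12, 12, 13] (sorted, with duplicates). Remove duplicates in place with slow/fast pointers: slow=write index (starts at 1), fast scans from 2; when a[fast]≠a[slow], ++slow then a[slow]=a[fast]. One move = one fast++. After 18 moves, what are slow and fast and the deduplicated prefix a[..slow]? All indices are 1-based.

slow=1 fast=2: a[fast]=2≠a[slow]=1 write a[2]=2, slow++,fast++
slow=2 fast=3: a[fast]=2=a[slow] dup, fast++
slow=2 fast=4: a[fast]=3≠a[slow]=2 write a[3]=3, slow++,fast++
slow=3 fast=5: a[fast]=3=a[slow] dup, fast++
slow=3 fast=6: a[fast]=5≠a[slow]=3 write a[4]=5, slow++,fast++
slow=4 fast=7: a[fast]=6≠a[slow]=5 write a[5]=6, slow++,fast++
slow=5 fast=8: a[fast]=6=a[slow] dup, fast++
slow=5 fast=9: a[fast]=8≠a[slow]=6 write a[6]=8, slow++,fast++
slow=6 fast=10: a[fast]=8=a[slow] dup, fast++
slow=6 fast=11: a[fast]=8=a[slow] dup, fast++
slow=6 fast=12: a[fast]=9≠a[slow]=8 write a[7]=9, slow++,fast++
slow=7 fast=13: a[fast]=11≠a[slow]=9 write a[8]=11, slow++,fast++
slow=8 fast=14: a[fast]=11=a[slow] dup, fast++
slow=8 fast=15: a[fast]=11=a[slow] dup, fast++
slow=8 fast=16: a[fast]=11=a[slow] dup, fast++
slow=8 fast=17: a[fast]=11=a[slow] dup, fast++
slow=8 fast=18: a[fast]=12≠a[slow]=11 write a[9]=12, slow++,fast++
slow=9 fast=19: a[fast]=12=a[slow] dup, fast++

slow=9, fast=20, prefix=[1, 2, 3, 5, 6, 8, 9, 11, 12]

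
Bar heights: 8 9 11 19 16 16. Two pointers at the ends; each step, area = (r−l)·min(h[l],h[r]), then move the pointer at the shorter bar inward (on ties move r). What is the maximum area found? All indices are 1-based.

max area = 40

[1,6] min(8,16)*5=40 best=40 * → l++
[2,6] min(9,16)*4=36 best=40 → l++
[3,6] min(11,16)*3=33 best=40 → l++
[4,6] min(19,16)*2=32 best=40 → r--
[4,5] min(19,16)*1=16 best=40 → r--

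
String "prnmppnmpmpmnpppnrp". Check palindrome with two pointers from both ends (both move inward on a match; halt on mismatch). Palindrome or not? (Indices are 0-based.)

not a palindrome (mismatch at 3,15)

[0,18] 'p'=='p' → l++,r--
[1,17] 'r'=='r' → l++,r--
[2,16] 'n'=='n' → l++,r--
[3,15] 'm'!='p' → stop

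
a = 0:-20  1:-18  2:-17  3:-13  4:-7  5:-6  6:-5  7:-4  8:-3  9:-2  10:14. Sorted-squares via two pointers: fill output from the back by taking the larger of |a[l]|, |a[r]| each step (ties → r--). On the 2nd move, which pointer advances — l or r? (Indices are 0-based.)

[0,10] |-20|>|14| out[10]=400 → l++
[1,10] |-18|>|14| out[9]=324 → l++

l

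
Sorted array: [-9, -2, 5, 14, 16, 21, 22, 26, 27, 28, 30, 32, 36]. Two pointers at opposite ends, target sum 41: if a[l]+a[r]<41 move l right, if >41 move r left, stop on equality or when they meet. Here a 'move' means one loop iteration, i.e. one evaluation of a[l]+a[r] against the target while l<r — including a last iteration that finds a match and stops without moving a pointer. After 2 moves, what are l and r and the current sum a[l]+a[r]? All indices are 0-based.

l=2, r=12, sum=41

l=0 r=12: -9+36=27 <41, l++
l=1 r=12: -2+36=34 <41, l++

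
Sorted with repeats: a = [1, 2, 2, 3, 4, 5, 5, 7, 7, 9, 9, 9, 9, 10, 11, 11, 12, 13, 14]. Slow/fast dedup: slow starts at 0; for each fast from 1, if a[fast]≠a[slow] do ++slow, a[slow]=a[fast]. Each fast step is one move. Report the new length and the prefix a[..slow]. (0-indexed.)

length 12; prefix = [1, 2, 3, 4, 5, 7, 9, 10, 11, 12, 13, 14]

slow=0 fast=1: a[fast]=2≠a[slow]=1 write a[1]=2, slow++,fast++
slow=1 fast=2: a[fast]=2=a[slow] dup, fast++
slow=1 fast=3: a[fast]=3≠a[slow]=2 write a[2]=3, slow++,fast++
slow=2 fast=4: a[fast]=4≠a[slow]=3 write a[3]=4, slow++,fast++
slow=3 fast=5: a[fast]=5≠a[slow]=4 write a[4]=5, slow++,fast++
slow=4 fast=6: a[fast]=5=a[slow] dup, fast++
slow=4 fast=7: a[fast]=7≠a[slow]=5 write a[5]=7, slow++,fast++
slow=5 fast=8: a[fast]=7=a[slow] dup, fast++
slow=5 fast=9: a[fast]=9≠a[slow]=7 write a[6]=9, slow++,fast++
slow=6 fast=10: a[fast]=9=a[slow] dup, fast++
slow=6 fast=11: a[fast]=9=a[slow] dup, fast++
slow=6 fast=12: a[fast]=9=a[slow] dup, fast++
slow=6 fast=13: a[fast]=10≠a[slow]=9 write a[7]=10, slow++,fast++
slow=7 fast=14: a[fast]=11≠a[slow]=10 write a[8]=11, slow++,fast++
slow=8 fast=15: a[fast]=11=a[slow] dup, fast++
slow=8 fast=16: a[fast]=12≠a[slow]=11 write a[9]=12, slow++,fast++
slow=9 fast=17: a[fast]=13≠a[slow]=12 write a[10]=13, slow++,fast++
slow=10 fast=18: a[fast]=14≠a[slow]=13 write a[11]=14, slow++,fast++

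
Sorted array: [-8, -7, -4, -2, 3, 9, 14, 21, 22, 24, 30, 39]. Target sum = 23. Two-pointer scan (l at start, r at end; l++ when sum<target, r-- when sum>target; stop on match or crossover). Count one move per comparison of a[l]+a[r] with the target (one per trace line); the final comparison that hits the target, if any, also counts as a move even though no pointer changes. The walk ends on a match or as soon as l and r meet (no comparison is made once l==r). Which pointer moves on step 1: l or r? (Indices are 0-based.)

[0,11] -8+39=31 >23 → r--

r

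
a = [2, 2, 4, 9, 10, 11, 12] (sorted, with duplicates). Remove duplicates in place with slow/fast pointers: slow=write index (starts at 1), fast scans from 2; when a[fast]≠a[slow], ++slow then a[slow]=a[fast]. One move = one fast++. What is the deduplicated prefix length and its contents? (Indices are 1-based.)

slow=1 fast=2: a[fast]=2=a[slow] dup, fast++
slow=1 fast=3: a[fast]=4≠a[slow]=2 write a[2]=4, slow++,fast++
slow=2 fast=4: a[fast]=9≠a[slow]=4 write a[3]=9, slow++,fast++
slow=3 fast=5: a[fast]=10≠a[slow]=9 write a[4]=10, slow++,fast++
slow=4 fast=6: a[fast]=11≠a[slow]=10 write a[5]=11, slow++,fast++
slow=5 fast=7: a[fast]=12≠a[slow]=11 write a[6]=12, slow++,fast++

length 6; prefix = [2, 4, 9, 10, 11, 12]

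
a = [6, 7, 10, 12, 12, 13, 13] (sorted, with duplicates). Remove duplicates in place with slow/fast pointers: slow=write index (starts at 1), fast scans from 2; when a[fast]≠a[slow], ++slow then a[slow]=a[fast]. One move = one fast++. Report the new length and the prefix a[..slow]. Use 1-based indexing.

slow=1 fast=2: a[fast]=7≠a[slow]=6 write a[2]=7, slow++,fast++
slow=2 fast=3: a[fast]=10≠a[slow]=7 write a[3]=10, slow++,fast++
slow=3 fast=4: a[fast]=12≠a[slow]=10 write a[4]=12, slow++,fast++
slow=4 fast=5: a[fast]=12=a[slow] dup, fast++
slow=4 fast=6: a[fast]=13≠a[slow]=12 write a[5]=13, slow++,fast++
slow=5 fast=7: a[fast]=13=a[slow] dup, fast++

length 5; prefix = [6, 7, 10, 12, 13]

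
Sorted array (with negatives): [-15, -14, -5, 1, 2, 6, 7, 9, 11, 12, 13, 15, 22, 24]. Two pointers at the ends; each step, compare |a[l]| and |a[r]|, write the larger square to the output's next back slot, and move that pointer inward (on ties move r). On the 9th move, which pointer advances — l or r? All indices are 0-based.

r

l=0 r=13: |-15|<=|24| out[13]=576, r--
l=0 r=12: |-15|<=|22| out[12]=484, r--
l=0 r=11: |-15|<=|15| out[11]=225, r--
l=0 r=10: |-15|>|13| out[10]=225, l++
l=1 r=10: |-14|>|13| out[9]=196, l++
l=2 r=10: |-5|<=|13| out[8]=169, r--
l=2 r=9: |-5|<=|12| out[7]=144, r--
l=2 r=8: |-5|<=|11| out[6]=121, r--
l=2 r=7: |-5|<=|9| out[5]=81, r--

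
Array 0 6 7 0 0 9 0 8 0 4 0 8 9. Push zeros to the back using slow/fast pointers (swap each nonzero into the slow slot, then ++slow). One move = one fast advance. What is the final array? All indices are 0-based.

slow=0 fast=0: a[fast]=0, fast++
slow=0 fast=1: a[fast]=6≠0 swap→a[0]=6, slow++,fast++
slow=1 fast=2: a[fast]=7≠0 swap→a[1]=7, slow++,fast++
slow=2 fast=3: a[fast]=0, fast++
slow=2 fast=4: a[fast]=0, fast++
slow=2 fast=5: a[fast]=9≠0 swap→a[2]=9, slow++,fast++
slow=3 fast=6: a[fast]=0, fast++
slow=3 fast=7: a[fast]=8≠0 swap→a[3]=8, slow++,fast++
slow=4 fast=8: a[fast]=0, fast++
slow=4 fast=9: a[fast]=4≠0 swap→a[4]=4, slow++,fast++
slow=5 fast=10: a[fast]=0, fast++
slow=5 fast=11: a[fast]=8≠0 swap→a[5]=8, slow++,fast++
slow=6 fast=12: a[fast]=9≠0 swap→a[6]=9, slow++,fast++

[6, 7, 9, 8, 4, 8, 9, 0, 0, 0, 0, 0, 0]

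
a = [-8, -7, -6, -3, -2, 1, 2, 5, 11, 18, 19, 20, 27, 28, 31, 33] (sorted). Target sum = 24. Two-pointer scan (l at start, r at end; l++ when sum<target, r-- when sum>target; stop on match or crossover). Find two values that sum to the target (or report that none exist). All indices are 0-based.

(-7, 31)

l=0 r=15: -8+33=25 >24, r--
l=0 r=14: -8+31=23 <24, l++
l=1 r=14: -7+31=24, found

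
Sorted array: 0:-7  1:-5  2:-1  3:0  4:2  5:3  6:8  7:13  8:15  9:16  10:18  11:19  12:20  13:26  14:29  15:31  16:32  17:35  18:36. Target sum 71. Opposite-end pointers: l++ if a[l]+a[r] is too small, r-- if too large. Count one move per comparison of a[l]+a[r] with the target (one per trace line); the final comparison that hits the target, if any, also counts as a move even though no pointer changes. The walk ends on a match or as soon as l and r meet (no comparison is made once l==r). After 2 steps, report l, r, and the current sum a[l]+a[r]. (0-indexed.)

l=2, r=18, sum=35

[0,18] -7+36=29 <71 → l++
[1,18] -5+36=31 <71 → l++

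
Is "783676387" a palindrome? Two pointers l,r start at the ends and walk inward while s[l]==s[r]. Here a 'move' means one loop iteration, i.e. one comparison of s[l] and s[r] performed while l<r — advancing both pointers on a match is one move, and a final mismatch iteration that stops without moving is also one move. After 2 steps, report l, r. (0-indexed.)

l=2, r=6

l=0 r=8: '7'=='7', l++,r--
l=1 r=7: '8'=='8', l++,r--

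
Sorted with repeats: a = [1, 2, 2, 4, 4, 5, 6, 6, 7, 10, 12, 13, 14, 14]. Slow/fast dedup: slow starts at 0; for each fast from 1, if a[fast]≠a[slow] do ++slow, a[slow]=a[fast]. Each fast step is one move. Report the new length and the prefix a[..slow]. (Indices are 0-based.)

(s=0,f=1) a[fast]=2≠a[slow]=1 write a[1]=2 → slow++,fast++
(s=1,f=2) a[fast]=2=a[slow] dup → fast++
(s=1,f=3) a[fast]=4≠a[slow]=2 write a[2]=4 → slow++,fast++
(s=2,f=4) a[fast]=4=a[slow] dup → fast++
(s=2,f=5) a[fast]=5≠a[slow]=4 write a[3]=5 → slow++,fast++
(s=3,f=6) a[fast]=6≠a[slow]=5 write a[4]=6 → slow++,fast++
(s=4,f=7) a[fast]=6=a[slow] dup → fast++
(s=4,f=8) a[fast]=7≠a[slow]=6 write a[5]=7 → slow++,fast++
(s=5,f=9) a[fast]=10≠a[slow]=7 write a[6]=10 → slow++,fast++
(s=6,f=10) a[fast]=12≠a[slow]=10 write a[7]=12 → slow++,fast++
(s=7,f=11) a[fast]=13≠a[slow]=12 write a[8]=13 → slow++,fast++
(s=8,f=12) a[fast]=14≠a[slow]=13 write a[9]=14 → slow++,fast++
(s=9,f=13) a[fast]=14=a[slow] dup → fast++

length 10; prefix = [1, 2, 4, 5, 6, 7, 10, 12, 13, 14]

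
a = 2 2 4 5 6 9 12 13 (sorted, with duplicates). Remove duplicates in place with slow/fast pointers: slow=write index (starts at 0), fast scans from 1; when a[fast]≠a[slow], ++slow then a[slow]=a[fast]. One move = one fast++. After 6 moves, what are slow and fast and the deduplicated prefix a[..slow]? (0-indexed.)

slow=5, fast=7, prefix=[2, 4, 5, 6, 9, 12]

(s=0,f=1) a[fast]=2=a[slow] dup → fast++
(s=0,f=2) a[fast]=4≠a[slow]=2 write a[1]=4 → slow++,fast++
(s=1,f=3) a[fast]=5≠a[slow]=4 write a[2]=5 → slow++,fast++
(s=2,f=4) a[fast]=6≠a[slow]=5 write a[3]=6 → slow++,fast++
(s=3,f=5) a[fast]=9≠a[slow]=6 write a[4]=9 → slow++,fast++
(s=4,f=6) a[fast]=12≠a[slow]=9 write a[5]=12 → slow++,fast++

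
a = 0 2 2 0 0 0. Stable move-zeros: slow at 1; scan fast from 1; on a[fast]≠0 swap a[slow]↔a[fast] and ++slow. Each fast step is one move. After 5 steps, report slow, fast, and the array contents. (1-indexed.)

slow=3, fast=6, a=[2, 2, 0, 0, 0, 0]

slow=1 fast=1: a[fast]=0, fast++
slow=1 fast=2: a[fast]=2≠0 swap→a[1]=2, slow++,fast++
slow=2 fast=3: a[fast]=2≠0 swap→a[2]=2, slow++,fast++
slow=3 fast=4: a[fast]=0, fast++
slow=3 fast=5: a[fast]=0, fast++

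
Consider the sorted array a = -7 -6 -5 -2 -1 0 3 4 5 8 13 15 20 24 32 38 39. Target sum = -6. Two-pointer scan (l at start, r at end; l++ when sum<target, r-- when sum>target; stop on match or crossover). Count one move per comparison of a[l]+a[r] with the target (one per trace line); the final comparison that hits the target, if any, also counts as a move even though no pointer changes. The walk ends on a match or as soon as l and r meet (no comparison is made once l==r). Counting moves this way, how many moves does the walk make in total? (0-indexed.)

13 moves

l=0 r=16: -7+39=32 >-6, r--
l=0 r=15: -7+38=31 >-6, r--
l=0 r=14: -7+32=25 >-6, r--
l=0 r=13: -7+24=17 >-6, r--
l=0 r=12: -7+20=13 >-6, r--
l=0 r=11: -7+15=8 >-6, r--
l=0 r=10: -7+13=6 >-6, r--
l=0 r=9: -7+8=1 >-6, r--
l=0 r=8: -7+5=-2 >-6, r--
l=0 r=7: -7+4=-3 >-6, r--
l=0 r=6: -7+3=-4 >-6, r--
l=0 r=5: -7+0=-7 <-6, l++
l=1 r=5: -6+0=-6, found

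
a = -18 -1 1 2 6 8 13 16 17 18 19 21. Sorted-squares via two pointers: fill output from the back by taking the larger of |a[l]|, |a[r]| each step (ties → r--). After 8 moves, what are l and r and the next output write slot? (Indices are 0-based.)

[0,11] |-18|<=|21| out[11]=441 → r--
[0,10] |-18|<=|19| out[10]=361 → r--
[0,9] |-18|<=|18| out[9]=324 → r--
[0,8] |-18|>|17| out[8]=324 → l++
[1,8] |-1|<=|17| out[7]=289 → r--
[1,7] |-1|<=|16| out[6]=256 → r--
[1,6] |-1|<=|13| out[5]=169 → r--
[1,5] |-1|<=|8| out[4]=64 → r--

l=1, r=4, next write slot=3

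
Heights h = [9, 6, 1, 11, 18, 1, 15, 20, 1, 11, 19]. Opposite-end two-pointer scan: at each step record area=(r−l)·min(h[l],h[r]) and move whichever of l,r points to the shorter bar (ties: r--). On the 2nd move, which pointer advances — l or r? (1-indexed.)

[1,11] min(9,19)*10=90 best=90 * → l++
[2,11] min(6,19)*9=54 best=90 → l++

l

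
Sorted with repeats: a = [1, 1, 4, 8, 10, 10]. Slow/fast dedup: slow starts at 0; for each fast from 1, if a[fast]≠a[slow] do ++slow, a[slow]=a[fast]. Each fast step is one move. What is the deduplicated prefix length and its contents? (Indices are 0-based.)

slow=0 fast=1: a[fast]=1=a[slow] dup, fast++
slow=0 fast=2: a[fast]=4≠a[slow]=1 write a[1]=4, slow++,fast++
slow=1 fast=3: a[fast]=8≠a[slow]=4 write a[2]=8, slow++,fast++
slow=2 fast=4: a[fast]=10≠a[slow]=8 write a[3]=10, slow++,fast++
slow=3 fast=5: a[fast]=10=a[slow] dup, fast++

length 4; prefix = [1, 4, 8, 10]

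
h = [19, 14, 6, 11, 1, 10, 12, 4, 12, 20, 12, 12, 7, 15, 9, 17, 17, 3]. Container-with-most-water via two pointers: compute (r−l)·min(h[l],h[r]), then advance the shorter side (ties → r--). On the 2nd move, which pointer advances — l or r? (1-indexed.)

r

[1,18] min(19,3)*17=51 best=51 * → r--
[1,17] min(19,17)*16=272 best=272 * → r--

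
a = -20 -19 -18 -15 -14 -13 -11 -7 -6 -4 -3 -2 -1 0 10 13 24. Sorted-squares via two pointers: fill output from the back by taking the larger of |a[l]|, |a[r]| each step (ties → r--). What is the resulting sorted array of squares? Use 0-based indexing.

[0, 1, 4, 9, 16, 36, 49, 100, 121, 169, 169, 196, 225, 324, 361, 400, 576]

[0,16] |-20|<=|24| out[16]=576 → r--
[0,15] |-20|>|13| out[15]=400 → l++
[1,15] |-19|>|13| out[14]=361 → l++
[2,15] |-18|>|13| out[13]=324 → l++
[3,15] |-15|>|13| out[12]=225 → l++
[4,15] |-14|>|13| out[11]=196 → l++
[5,15] |-13|<=|13| out[10]=169 → r--
[5,14] |-13|>|10| out[9]=169 → l++
[6,14] |-11|>|10| out[8]=121 → l++
[7,14] |-7|<=|10| out[7]=100 → r--
[7,13] |-7|>|0| out[6]=49 → l++
[8,13] |-6|>|0| out[5]=36 → l++
[9,13] |-4|>|0| out[4]=16 → l++
[10,13] |-3|>|0| out[3]=9 → l++
[11,13] |-2|>|0| out[2]=4 → l++
[12,13] |-1|>|0| out[1]=1 → l++
[13,13] |0|<=|0| out[0]=0 → r--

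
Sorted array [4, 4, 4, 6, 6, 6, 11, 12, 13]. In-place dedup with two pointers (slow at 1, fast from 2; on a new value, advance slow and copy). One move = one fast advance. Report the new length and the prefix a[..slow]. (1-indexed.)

length 5; prefix = [4, 6, 11, 12, 13]

slow=1 fast=2: a[fast]=4=a[slow] dup, fast++
slow=1 fast=3: a[fast]=4=a[slow] dup, fast++
slow=1 fast=4: a[fast]=6≠a[slow]=4 write a[2]=6, slow++,fast++
slow=2 fast=5: a[fast]=6=a[slow] dup, fast++
slow=2 fast=6: a[fast]=6=a[slow] dup, fast++
slow=2 fast=7: a[fast]=11≠a[slow]=6 write a[3]=11, slow++,fast++
slow=3 fast=8: a[fast]=12≠a[slow]=11 write a[4]=12, slow++,fast++
slow=4 fast=9: a[fast]=13≠a[slow]=12 write a[5]=13, slow++,fast++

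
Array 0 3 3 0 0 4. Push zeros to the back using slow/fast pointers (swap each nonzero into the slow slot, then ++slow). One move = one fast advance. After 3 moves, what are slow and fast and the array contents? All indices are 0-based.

slow=2, fast=3, a=[3, 3, 0, 0, 0, 4]

(s=0,f=0) a[fast]=0 → fast++
(s=0,f=1) a[fast]=3≠0 swap→a[0]=3 → slow++,fast++
(s=1,f=2) a[fast]=3≠0 swap→a[1]=3 → slow++,fast++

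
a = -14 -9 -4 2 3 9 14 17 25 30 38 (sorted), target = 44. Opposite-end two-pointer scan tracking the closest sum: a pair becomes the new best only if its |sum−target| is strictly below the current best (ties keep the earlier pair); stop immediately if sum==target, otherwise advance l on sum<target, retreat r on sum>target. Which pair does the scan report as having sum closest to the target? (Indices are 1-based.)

pair (14, 30) with sum 44 (|Δ|=0)

[1,11] -14+38=24 d=20 * → l++
[2,11] -9+38=29 d=15 * → l++
[3,11] -4+38=34 d=10 * → l++
[4,11] 2+38=40 d=4 * → l++
[5,11] 3+38=41 d=3 * → l++
[6,11] 9+38=47 d=3 → r--
[6,10] 9+30=39 d=5 → l++
[7,10] 14+30=44 d=0 * → stop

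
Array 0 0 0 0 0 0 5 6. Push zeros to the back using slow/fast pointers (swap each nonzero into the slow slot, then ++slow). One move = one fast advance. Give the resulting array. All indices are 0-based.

[5, 6, 0, 0, 0, 0, 0, 0]

slow=0 fast=0: a[fast]=0, fast++
slow=0 fast=1: a[fast]=0, fast++
slow=0 fast=2: a[fast]=0, fast++
slow=0 fast=3: a[fast]=0, fast++
slow=0 fast=4: a[fast]=0, fast++
slow=0 fast=5: a[fast]=0, fast++
slow=0 fast=6: a[fast]=5≠0 swap→a[0]=5, slow++,fast++
slow=1 fast=7: a[fast]=6≠0 swap→a[1]=6, slow++,fast++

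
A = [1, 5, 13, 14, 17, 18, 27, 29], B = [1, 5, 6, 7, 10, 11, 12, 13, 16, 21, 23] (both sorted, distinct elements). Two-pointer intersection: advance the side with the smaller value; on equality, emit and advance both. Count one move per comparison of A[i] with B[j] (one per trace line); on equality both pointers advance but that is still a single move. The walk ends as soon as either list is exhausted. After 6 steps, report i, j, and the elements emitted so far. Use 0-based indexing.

i=2, j=6, emitted=[1, 5]

i=0 j=0: 1==1 emit, i++,j++
i=1 j=1: 5==5 emit, i++,j++
i=2 j=2: 13>6, j++
i=2 j=3: 13>7, j++
i=2 j=4: 13>10, j++
i=2 j=5: 13>11, j++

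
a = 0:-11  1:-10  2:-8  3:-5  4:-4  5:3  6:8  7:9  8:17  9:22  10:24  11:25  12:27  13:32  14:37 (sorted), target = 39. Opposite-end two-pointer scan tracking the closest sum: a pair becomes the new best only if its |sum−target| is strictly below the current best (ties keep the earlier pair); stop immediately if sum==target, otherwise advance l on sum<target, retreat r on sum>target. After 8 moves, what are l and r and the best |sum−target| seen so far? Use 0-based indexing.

l=6, r=12, best |Δ|=1

[0,14] -11+37=26 d=13 * → l++
[1,14] -10+37=27 d=12 * → l++
[2,14] -8+37=29 d=10 * → l++
[3,14] -5+37=32 d=7 * → l++
[4,14] -4+37=33 d=6 * → l++
[5,14] 3+37=40 d=1 * → r--
[5,13] 3+32=35 d=4 → l++
[6,13] 8+32=40 d=1 → r--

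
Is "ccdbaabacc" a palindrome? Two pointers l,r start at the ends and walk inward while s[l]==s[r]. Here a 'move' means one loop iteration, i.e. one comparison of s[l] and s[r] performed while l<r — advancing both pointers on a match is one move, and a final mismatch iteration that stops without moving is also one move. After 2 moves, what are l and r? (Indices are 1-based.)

l=1 r=10: 'c'=='c', l++,r--
l=2 r=9: 'c'=='c', l++,r--

l=3, r=8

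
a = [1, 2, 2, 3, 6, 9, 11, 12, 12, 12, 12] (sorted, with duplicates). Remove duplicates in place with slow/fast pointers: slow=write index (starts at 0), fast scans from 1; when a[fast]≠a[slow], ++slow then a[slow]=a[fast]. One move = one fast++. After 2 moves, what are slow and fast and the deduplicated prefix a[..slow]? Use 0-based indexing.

(s=0,f=1) a[fast]=2≠a[slow]=1 write a[1]=2 → slow++,fast++
(s=1,f=2) a[fast]=2=a[slow] dup → fast++

slow=1, fast=3, prefix=[1, 2]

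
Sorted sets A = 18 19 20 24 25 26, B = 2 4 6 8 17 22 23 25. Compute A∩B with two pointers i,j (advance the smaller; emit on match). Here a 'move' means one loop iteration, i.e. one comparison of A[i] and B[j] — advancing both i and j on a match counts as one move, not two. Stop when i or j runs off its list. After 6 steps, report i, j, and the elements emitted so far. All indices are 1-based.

i=2, j=6, emitted=[]

i=1 j=1: 18>2, j++
i=1 j=2: 18>4, j++
i=1 j=3: 18>6, j++
i=1 j=4: 18>8, j++
i=1 j=5: 18>17, j++
i=1 j=6: 18<22, i++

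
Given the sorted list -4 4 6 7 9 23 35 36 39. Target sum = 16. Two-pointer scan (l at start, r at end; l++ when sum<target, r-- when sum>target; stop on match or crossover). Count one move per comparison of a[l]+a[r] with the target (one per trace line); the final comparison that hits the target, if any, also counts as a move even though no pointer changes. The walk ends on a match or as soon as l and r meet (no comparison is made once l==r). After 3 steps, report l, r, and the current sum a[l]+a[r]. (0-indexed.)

l=0 r=8: -4+39=35 >16, r--
l=0 r=7: -4+36=32 >16, r--
l=0 r=6: -4+35=31 >16, r--

l=0, r=5, sum=19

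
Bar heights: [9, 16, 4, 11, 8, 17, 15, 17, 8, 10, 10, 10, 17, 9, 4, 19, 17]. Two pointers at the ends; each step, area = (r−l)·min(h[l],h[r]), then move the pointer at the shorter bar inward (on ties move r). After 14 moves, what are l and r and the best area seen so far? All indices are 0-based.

[0,16] min(9,17)*16=144 best=144 * → l++
[1,16] min(16,17)*15=240 best=240 * → l++
[2,16] min(4,17)*14=56 best=240 → l++
[3,16] min(11,17)*13=143 best=240 → l++
[4,16] min(8,17)*12=96 best=240 → l++
[5,16] min(17,17)*11=187 best=240 → r--
[5,15] min(17,19)*10=170 best=240 → l++
[6,15] min(15,19)*9=135 best=240 → l++
[7,15] min(17,19)*8=136 best=240 → l++
[8,15] min(8,19)*7=56 best=240 → l++
[9,15] min(10,19)*6=60 best=240 → l++
[10,15] min(10,19)*5=50 best=240 → l++
[11,15] min(10,19)*4=40 best=240 → l++
[12,15] min(17,19)*3=51 best=240 → l++

l=13, r=15, best area=240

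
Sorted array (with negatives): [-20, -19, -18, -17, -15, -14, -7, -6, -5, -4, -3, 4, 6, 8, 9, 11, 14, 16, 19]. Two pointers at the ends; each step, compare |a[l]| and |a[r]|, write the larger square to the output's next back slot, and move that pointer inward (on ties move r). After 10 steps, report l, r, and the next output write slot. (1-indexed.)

[1,19] |-20|>|19| out[19]=400 → l++
[2,19] |-19|<=|19| out[18]=361 → r--
[2,18] |-19|>|16| out[17]=361 → l++
[3,18] |-18|>|16| out[16]=324 → l++
[4,18] |-17|>|16| out[15]=289 → l++
[5,18] |-15|<=|16| out[14]=256 → r--
[5,17] |-15|>|14| out[13]=225 → l++
[6,17] |-14|<=|14| out[12]=196 → r--
[6,16] |-14|>|11| out[11]=196 → l++
[7,16] |-7|<=|11| out[10]=121 → r--

l=7, r=15, next write slot=9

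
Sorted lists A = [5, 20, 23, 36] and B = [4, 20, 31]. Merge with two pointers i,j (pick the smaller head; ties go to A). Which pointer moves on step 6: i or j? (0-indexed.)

[i=0,j=0] A[i]=5>B[j]=4 take 4 → j++
[i=0,j=1] A[i]=5<=B[j]=20 take 5 → i++
[i=1,j=1] A[i]=20<=B[j]=20 take 20 → i++
[i=2,j=1] A[i]=23>B[j]=20 take 20 → j++
[i=2,j=2] A[i]=23<=B[j]=31 take 23 → i++
[i=3,j=2] A[i]=36>B[j]=31 take 31 → j++

j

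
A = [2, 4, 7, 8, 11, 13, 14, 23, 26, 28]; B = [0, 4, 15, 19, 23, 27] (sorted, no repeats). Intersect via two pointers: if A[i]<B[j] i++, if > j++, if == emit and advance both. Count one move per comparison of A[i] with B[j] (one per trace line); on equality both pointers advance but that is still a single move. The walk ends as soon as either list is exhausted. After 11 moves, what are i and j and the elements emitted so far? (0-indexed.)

i=8, j=5, emitted=[4, 23]

i=0 j=0: 2>0, j++
i=0 j=1: 2<4, i++
i=1 j=1: 4==4 emit, i++,j++
i=2 j=2: 7<15, i++
i=3 j=2: 8<15, i++
i=4 j=2: 11<15, i++
i=5 j=2: 13<15, i++
i=6 j=2: 14<15, i++
i=7 j=2: 23>15, j++
i=7 j=3: 23>19, j++
i=7 j=4: 23==23 emit, i++,j++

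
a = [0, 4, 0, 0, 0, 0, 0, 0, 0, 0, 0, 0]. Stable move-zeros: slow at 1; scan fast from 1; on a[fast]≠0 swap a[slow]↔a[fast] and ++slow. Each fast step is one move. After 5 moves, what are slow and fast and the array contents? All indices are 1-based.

(s=1,f=1) a[fast]=0 → fast++
(s=1,f=2) a[fast]=4≠0 swap→a[1]=4 → slow++,fast++
(s=2,f=3) a[fast]=0 → fast++
(s=2,f=4) a[fast]=0 → fast++
(s=2,f=5) a[fast]=0 → fast++

slow=2, fast=6, a=[4, 0, 0, 0, 0, 0, 0, 0, 0, 0, 0, 0]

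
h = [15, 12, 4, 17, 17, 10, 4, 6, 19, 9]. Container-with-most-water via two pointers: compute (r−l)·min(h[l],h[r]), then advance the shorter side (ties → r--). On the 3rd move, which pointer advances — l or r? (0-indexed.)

[0,9] min(15,9)*9=81 best=81 * → r--
[0,8] min(15,19)*8=120 best=120 * → l++
[1,8] min(12,19)*7=84 best=120 → l++

l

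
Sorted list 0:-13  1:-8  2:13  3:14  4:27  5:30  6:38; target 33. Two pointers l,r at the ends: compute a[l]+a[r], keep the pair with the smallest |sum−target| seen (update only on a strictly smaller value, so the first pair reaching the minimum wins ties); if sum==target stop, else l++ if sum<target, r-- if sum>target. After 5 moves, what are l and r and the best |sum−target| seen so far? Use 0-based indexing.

l=2, r=3, best |Δ|=3

[0,6] -13+38=25 d=8 * → l++
[1,6] -8+38=30 d=3 * → l++
[2,6] 13+38=51 d=18 → r--
[2,5] 13+30=43 d=10 → r--
[2,4] 13+27=40 d=7 → r--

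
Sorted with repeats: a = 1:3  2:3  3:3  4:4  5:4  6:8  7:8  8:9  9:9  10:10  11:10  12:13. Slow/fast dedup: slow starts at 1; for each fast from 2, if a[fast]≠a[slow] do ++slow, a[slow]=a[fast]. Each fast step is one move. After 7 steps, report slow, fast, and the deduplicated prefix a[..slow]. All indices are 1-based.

slow=4, fast=9, prefix=[3, 4, 8, 9]

slow=1 fast=2: a[fast]=3=a[slow] dup, fast++
slow=1 fast=3: a[fast]=3=a[slow] dup, fast++
slow=1 fast=4: a[fast]=4≠a[slow]=3 write a[2]=4, slow++,fast++
slow=2 fast=5: a[fast]=4=a[slow] dup, fast++
slow=2 fast=6: a[fast]=8≠a[slow]=4 write a[3]=8, slow++,fast++
slow=3 fast=7: a[fast]=8=a[slow] dup, fast++
slow=3 fast=8: a[fast]=9≠a[slow]=8 write a[4]=9, slow++,fast++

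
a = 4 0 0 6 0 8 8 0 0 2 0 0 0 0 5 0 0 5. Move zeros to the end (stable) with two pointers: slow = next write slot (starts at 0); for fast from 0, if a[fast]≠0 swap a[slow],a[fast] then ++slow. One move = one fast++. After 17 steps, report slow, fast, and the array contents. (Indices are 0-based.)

slow=6, fast=17, a=[4, 6, 8, 8, 2, 5, 0, 0, 0, 0, 0, 0, 0, 0, 0, 0, 0, 5]

(s=0,f=0) a[fast]=4≠0 swap→a[0]=4 → slow++,fast++
(s=1,f=1) a[fast]=0 → fast++
(s=1,f=2) a[fast]=0 → fast++
(s=1,f=3) a[fast]=6≠0 swap→a[1]=6 → slow++,fast++
(s=2,f=4) a[fast]=0 → fast++
(s=2,f=5) a[fast]=8≠0 swap→a[2]=8 → slow++,fast++
(s=3,f=6) a[fast]=8≠0 swap→a[3]=8 → slow++,fast++
(s=4,f=7) a[fast]=0 → fast++
(s=4,f=8) a[fast]=0 → fast++
(s=4,f=9) a[fast]=2≠0 swap→a[4]=2 → slow++,fast++
(s=5,f=10) a[fast]=0 → fast++
(s=5,f=11) a[fast]=0 → fast++
(s=5,f=12) a[fast]=0 → fast++
(s=5,f=13) a[fast]=0 → fast++
(s=5,f=14) a[fast]=5≠0 swap→a[5]=5 → slow++,fast++
(s=6,f=15) a[fast]=0 → fast++
(s=6,f=16) a[fast]=0 → fast++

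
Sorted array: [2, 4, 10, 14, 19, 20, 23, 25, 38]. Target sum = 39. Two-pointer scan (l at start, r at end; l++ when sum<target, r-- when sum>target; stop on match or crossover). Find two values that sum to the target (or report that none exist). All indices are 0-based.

(14, 25)

[0,8] 2+38=40 >39 → r--
[0,7] 2+25=27 <39 → l++
[1,7] 4+25=29 <39 → l++
[2,7] 10+25=35 <39 → l++
[3,7] 14+25=39 → found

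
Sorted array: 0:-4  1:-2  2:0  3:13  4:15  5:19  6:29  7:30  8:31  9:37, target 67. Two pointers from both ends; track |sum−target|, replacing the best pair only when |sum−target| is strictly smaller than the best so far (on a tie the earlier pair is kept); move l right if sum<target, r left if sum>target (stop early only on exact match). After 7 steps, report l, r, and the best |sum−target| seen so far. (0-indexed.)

l=0 r=9: -4+37=33 d=34 *, l++
l=1 r=9: -2+37=35 d=32 *, l++
l=2 r=9: 0+37=37 d=30 *, l++
l=3 r=9: 13+37=50 d=17 *, l++
l=4 r=9: 15+37=52 d=15 *, l++
l=5 r=9: 19+37=56 d=11 *, l++
l=6 r=9: 29+37=66 d=1 *, l++

l=7, r=9, best |Δ|=1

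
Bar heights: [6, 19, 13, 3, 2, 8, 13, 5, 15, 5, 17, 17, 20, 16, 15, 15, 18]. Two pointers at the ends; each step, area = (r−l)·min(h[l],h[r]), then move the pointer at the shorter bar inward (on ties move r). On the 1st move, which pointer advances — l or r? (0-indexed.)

l

l=0 r=16: min(6,18)*16=96 best=96 *, l++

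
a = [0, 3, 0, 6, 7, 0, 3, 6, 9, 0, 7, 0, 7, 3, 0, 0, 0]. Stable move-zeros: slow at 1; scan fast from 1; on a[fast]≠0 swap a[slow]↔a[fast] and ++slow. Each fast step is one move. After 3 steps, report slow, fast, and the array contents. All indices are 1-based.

(s=1,f=1) a[fast]=0 → fast++
(s=1,f=2) a[fast]=3≠0 swap→a[1]=3 → slow++,fast++
(s=2,f=3) a[fast]=0 → fast++

slow=2, fast=4, a=[3, 0, 0, 6, 7, 0, 3, 6, 9, 0, 7, 0, 7, 3, 0, 0, 0]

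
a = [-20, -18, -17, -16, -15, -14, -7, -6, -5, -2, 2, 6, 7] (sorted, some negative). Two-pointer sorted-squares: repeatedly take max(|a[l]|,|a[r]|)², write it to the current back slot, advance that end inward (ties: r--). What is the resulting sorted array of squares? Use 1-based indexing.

[4, 4, 25, 36, 36, 49, 49, 196, 225, 256, 289, 324, 400]

[1,13] |-20|>|7| out[13]=400 → l++
[2,13] |-18|>|7| out[12]=324 → l++
[3,13] |-17|>|7| out[11]=289 → l++
[4,13] |-16|>|7| out[10]=256 → l++
[5,13] |-15|>|7| out[9]=225 → l++
[6,13] |-14|>|7| out[8]=196 → l++
[7,13] |-7|<=|7| out[7]=49 → r--
[7,12] |-7|>|6| out[6]=49 → l++
[8,12] |-6|<=|6| out[5]=36 → r--
[8,11] |-6|>|2| out[4]=36 → l++
[9,11] |-5|>|2| out[3]=25 → l++
[10,11] |-2|<=|2| out[2]=4 → r--
[10,10] |-2|<=|-2| out[1]=4 → r--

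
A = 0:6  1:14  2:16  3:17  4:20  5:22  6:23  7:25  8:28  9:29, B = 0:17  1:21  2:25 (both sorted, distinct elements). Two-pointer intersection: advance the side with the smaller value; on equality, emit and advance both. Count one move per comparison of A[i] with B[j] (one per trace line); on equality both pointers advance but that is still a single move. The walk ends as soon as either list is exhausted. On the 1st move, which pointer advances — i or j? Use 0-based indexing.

i

[i=0,j=0] 6<17 → i++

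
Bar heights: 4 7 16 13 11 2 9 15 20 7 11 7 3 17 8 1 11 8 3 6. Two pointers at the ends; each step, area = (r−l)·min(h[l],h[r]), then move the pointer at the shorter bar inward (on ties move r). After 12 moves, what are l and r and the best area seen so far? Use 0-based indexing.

l=6, r=13, best area=176

[0,19] min(4,6)*19=76 best=76 * → l++
[1,19] min(7,6)*18=108 best=108 * → r--
[1,18] min(7,3)*17=51 best=108 → r--
[1,17] min(7,8)*16=112 best=112 * → l++
[2,17] min(16,8)*15=120 best=120 * → r--
[2,16] min(16,11)*14=154 best=154 * → r--
[2,15] min(16,1)*13=13 best=154 → r--
[2,14] min(16,8)*12=96 best=154 → r--
[2,13] min(16,17)*11=176 best=176 * → l++
[3,13] min(13,17)*10=130 best=176 → l++
[4,13] min(11,17)*9=99 best=176 → l++
[5,13] min(2,17)*8=16 best=176 → l++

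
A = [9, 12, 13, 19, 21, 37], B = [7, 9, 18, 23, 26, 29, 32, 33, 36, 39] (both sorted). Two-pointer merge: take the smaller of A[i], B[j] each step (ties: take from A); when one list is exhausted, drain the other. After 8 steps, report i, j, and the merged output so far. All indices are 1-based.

i=6, j=4, merged so far=[7, 9, 9, 12, 13, 18, 19, 21]

[i=1,j=1] A[i]=9>B[j]=7 take 7 → j++
[i=1,j=2] A[i]=9<=B[j]=9 take 9 → i++
[i=2,j=2] A[i]=12>B[j]=9 take 9 → j++
[i=2,j=3] A[i]=12<=B[j]=18 take 12 → i++
[i=3,j=3] A[i]=13<=B[j]=18 take 13 → i++
[i=4,j=3] A[i]=19>B[j]=18 take 18 → j++
[i=4,j=4] A[i]=19<=B[j]=23 take 19 → i++
[i=5,j=4] A[i]=21<=B[j]=23 take 21 → i++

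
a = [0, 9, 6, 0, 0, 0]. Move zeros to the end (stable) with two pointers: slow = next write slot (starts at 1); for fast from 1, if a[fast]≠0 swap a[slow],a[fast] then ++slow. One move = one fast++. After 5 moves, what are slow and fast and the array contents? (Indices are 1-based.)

(s=1,f=1) a[fast]=0 → fast++
(s=1,f=2) a[fast]=9≠0 swap→a[1]=9 → slow++,fast++
(s=2,f=3) a[fast]=6≠0 swap→a[2]=6 → slow++,fast++
(s=3,f=4) a[fast]=0 → fast++
(s=3,f=5) a[fast]=0 → fast++

slow=3, fast=6, a=[9, 6, 0, 0, 0, 0]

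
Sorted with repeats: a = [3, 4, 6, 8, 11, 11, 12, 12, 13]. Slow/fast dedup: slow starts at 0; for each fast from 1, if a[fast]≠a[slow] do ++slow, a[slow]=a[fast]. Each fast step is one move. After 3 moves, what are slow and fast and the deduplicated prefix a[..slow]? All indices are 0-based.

slow=3, fast=4, prefix=[3, 4, 6, 8]

(s=0,f=1) a[fast]=4≠a[slow]=3 write a[1]=4 → slow++,fast++
(s=1,f=2) a[fast]=6≠a[slow]=4 write a[2]=6 → slow++,fast++
(s=2,f=3) a[fast]=8≠a[slow]=6 write a[3]=8 → slow++,fast++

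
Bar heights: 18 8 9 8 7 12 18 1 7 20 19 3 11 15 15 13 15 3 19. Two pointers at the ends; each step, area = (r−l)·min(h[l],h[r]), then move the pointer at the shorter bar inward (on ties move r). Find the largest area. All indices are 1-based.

[1,19] min(18,19)*18=324 best=324 * → l++
[2,19] min(8,19)*17=136 best=324 → l++
[3,19] min(9,19)*16=144 best=324 → l++
[4,19] min(8,19)*15=120 best=324 → l++
[5,19] min(7,19)*14=98 best=324 → l++
[6,19] min(12,19)*13=156 best=324 → l++
[7,19] min(18,19)*12=216 best=324 → l++
[8,19] min(1,19)*11=11 best=324 → l++
[9,19] min(7,19)*10=70 best=324 → l++
[10,19] min(20,19)*9=171 best=324 → r--
[10,18] min(20,3)*8=24 best=324 → r--
[10,17] min(20,15)*7=105 best=324 → r--
[10,16] min(20,13)*6=78 best=324 → r--
[10,15] min(20,15)*5=75 best=324 → r--
[10,14] min(20,15)*4=60 best=324 → r--
[10,13] min(20,11)*3=33 best=324 → r--
[10,12] min(20,3)*2=6 best=324 → r--
[10,11] min(20,19)*1=19 best=324 → r--

max area = 324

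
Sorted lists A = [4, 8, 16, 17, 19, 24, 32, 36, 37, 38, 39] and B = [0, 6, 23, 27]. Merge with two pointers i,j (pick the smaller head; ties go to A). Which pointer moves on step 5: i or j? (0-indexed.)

i

[i=0,j=0] A[i]=4>B[j]=0 take 0 → j++
[i=0,j=1] A[i]=4<=B[j]=6 take 4 → i++
[i=1,j=1] A[i]=8>B[j]=6 take 6 → j++
[i=1,j=2] A[i]=8<=B[j]=23 take 8 → i++
[i=2,j=2] A[i]=16<=B[j]=23 take 16 → i++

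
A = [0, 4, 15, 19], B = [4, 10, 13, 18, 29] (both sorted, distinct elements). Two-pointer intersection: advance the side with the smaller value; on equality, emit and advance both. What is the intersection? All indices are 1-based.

intersection = [4]

[i=1,j=1] 0<4 → i++
[i=2,j=1] 4==4 emit → i++,j++
[i=3,j=2] 15>10 → j++
[i=3,j=3] 15>13 → j++
[i=3,j=4] 15<18 → i++
[i=4,j=4] 19>18 → j++
[i=4,j=5] 19<29 → i++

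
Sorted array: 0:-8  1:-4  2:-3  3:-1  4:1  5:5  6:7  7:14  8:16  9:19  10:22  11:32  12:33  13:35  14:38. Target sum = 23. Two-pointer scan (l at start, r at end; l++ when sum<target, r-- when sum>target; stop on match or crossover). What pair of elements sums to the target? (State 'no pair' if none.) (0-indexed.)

(1, 22)

l=0 r=14: -8+38=30 >23, r--
l=0 r=13: -8+35=27 >23, r--
l=0 r=12: -8+33=25 >23, r--
l=0 r=11: -8+32=24 >23, r--
l=0 r=10: -8+22=14 <23, l++
l=1 r=10: -4+22=18 <23, l++
l=2 r=10: -3+22=19 <23, l++
l=3 r=10: -1+22=21 <23, l++
l=4 r=10: 1+22=23, found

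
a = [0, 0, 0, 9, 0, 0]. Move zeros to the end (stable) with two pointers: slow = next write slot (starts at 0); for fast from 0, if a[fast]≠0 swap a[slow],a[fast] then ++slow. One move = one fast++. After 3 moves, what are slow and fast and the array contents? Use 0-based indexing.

slow=0, fast=3, a=[0, 0, 0, 9, 0, 0]

(s=0,f=0) a[fast]=0 → fast++
(s=0,f=1) a[fast]=0 → fast++
(s=0,f=2) a[fast]=0 → fast++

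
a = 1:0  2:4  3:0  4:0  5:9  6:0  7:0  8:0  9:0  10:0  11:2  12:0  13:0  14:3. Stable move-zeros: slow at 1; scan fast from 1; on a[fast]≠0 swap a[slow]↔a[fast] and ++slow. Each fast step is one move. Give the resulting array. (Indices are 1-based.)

[4, 9, 2, 3, 0, 0, 0, 0, 0, 0, 0, 0, 0, 0]

(s=1,f=1) a[fast]=0 → fast++
(s=1,f=2) a[fast]=4≠0 swap→a[1]=4 → slow++,fast++
(s=2,f=3) a[fast]=0 → fast++
(s=2,f=4) a[fast]=0 → fast++
(s=2,f=5) a[fast]=9≠0 swap→a[2]=9 → slow++,fast++
(s=3,f=6) a[fast]=0 → fast++
(s=3,f=7) a[fast]=0 → fast++
(s=3,f=8) a[fast]=0 → fast++
(s=3,f=9) a[fast]=0 → fast++
(s=3,f=10) a[fast]=0 → fast++
(s=3,f=11) a[fast]=2≠0 swap→a[3]=2 → slow++,fast++
(s=4,f=12) a[fast]=0 → fast++
(s=4,f=13) a[fast]=0 → fast++
(s=4,f=14) a[fast]=3≠0 swap→a[4]=3 → slow++,fast++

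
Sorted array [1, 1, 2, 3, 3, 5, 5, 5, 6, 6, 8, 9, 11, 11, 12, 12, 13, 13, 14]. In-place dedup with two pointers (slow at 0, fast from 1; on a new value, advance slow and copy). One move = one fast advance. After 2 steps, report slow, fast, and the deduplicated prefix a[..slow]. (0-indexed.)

slow=0 fast=1: a[fast]=1=a[slow] dup, fast++
slow=0 fast=2: a[fast]=2≠a[slow]=1 write a[1]=2, slow++,fast++

slow=1, fast=3, prefix=[1, 2]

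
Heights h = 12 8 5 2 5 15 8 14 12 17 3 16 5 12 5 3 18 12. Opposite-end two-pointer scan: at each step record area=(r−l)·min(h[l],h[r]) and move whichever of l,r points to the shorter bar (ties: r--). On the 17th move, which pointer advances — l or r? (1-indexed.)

[1,18] min(12,12)*17=204 best=204 * → r--
[1,17] min(12,18)*16=192 best=204 → l++
[2,17] min(8,18)*15=120 best=204 → l++
[3,17] min(5,18)*14=70 best=204 → l++
[4,17] min(2,18)*13=26 best=204 → l++
[5,17] min(5,18)*12=60 best=204 → l++
[6,17] min(15,18)*11=165 best=204 → l++
[7,17] min(8,18)*10=80 best=204 → l++
[8,17] min(14,18)*9=126 best=204 → l++
[9,17] min(12,18)*8=96 best=204 → l++
[10,17] min(17,18)*7=119 best=204 → l++
[11,17] min(3,18)*6=18 best=204 → l++
[12,17] min(16,18)*5=80 best=204 → l++
[13,17] min(5,18)*4=20 best=204 → l++
[14,17] min(12,18)*3=36 best=204 → l++
[15,17] min(5,18)*2=10 best=204 → l++
[16,17] min(3,18)*1=3 best=204 → l++

l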